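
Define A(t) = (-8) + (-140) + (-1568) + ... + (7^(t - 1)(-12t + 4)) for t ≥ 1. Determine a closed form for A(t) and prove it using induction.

We claim A(t) = 7^t(-2t + 1) - 1 for all t ≥ 1.
Base case (t = 1): A(1) = -8, and the closed form gives -8. They agree.
Inductive step: suppose the statement holds for some p ≥ 1, so A(p) = 7^p(-2p + 1) - 1.
Then A(p+1) = A(p) + (7^p(-12p - 8)) = (7^p(-2p + 1) - 1) + (7^p(-12p - 8)).
Simplifying, A(p+1) = -14·7^p·p - 7·7^p - 1 = 7^(p+1)(-2(p+1) + 1) - 1,
which is the closed form with t = p+1.
By induction, the statement is established for all t ≥ 1.

A(t) = 7^t(-2t + 1) - 1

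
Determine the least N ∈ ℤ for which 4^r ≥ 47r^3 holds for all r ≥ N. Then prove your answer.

N = 7

At r = 6: 4096 < 10152, so the inequality fails and N ≥ 7. We prove 4^r ≥ 47r^3 for all r ≥ 7.
Base case (r = 7): 4^r = 16384 and 47r^3 = 16121, so 16384 ≥ 16121.
Suppose the result is true for r = m, so 4^m ≥ 47m^3.
Then 4^(m + 1) = 4·(4^m) ≥ 4·(47m^3).
Also, for m ≥ 7 we have 4·(47m^3) ≥ 47(m+1)^3, since 4 ≥ (1 + 1/m)^3 for all m ≥ 7.
Combining, 4^(m + 1) ≥ 47(m+1)^3.
By induction, the statement is established for all r ≥ 7.
Hence the smallest such N is 7.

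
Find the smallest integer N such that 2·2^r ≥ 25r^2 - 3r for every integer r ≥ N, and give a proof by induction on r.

N = 11

At r = 10: 2048 < 2470, so the inequality fails and N ≥ 11. We prove 2·2^r ≥ 25r^2 - 3r for all r ≥ 11.
Base case (r = 11): 2·2^r = 4096 and 25r^2 - 3r = 2992, so 4096 ≥ 2992.
For the inductive step, assume it holds for an arbitrary p ≥ 11, so 2·2^p ≥ 25p^2 - 3p.
Then 2·2^(p + 1) = 2·(2·2^p) ≥ 2·(25p^2 - 3p).
Also, for p ≥ 11 we have 2·(25p^2 - 3p) ≥ 25(p+1)^2 - 3(p+1), since 2·(25p^2 - 3p) − (25(p+1)^2 - 3(p+1)) = 25p^2 - 53p - 22, which is nonnegative for all p ≥ 11.
Combining, 2·2^(p + 1) ≥ 25(p+1)^2 - 3(p+1).
By induction, the statement is established for all r ≥ 11.
Hence the smallest such N is 11.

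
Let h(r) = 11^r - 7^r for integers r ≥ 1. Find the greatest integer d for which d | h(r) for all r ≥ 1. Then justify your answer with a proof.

d = 4

Computing the first values: h(1) = 4 and h(2) = 72; gcd(4, 72) = 4, so d ≤ 4.
We prove 4 | 11^r - 7^r for all r ≥ 1 by induction on r.
Base case (r = 1): h(1) = 4 = 4·(1), so 4 | h(1).
Suppose the result is true for r = k, i.e. 4 | h(k). Then
11^{k+1} − 7^{k+1} = 11·11^k − 7·7^k = 11·(11^k − 7^k) + (4)·7^k. The first term is divisible by 4 by the inductive hypothesis, and the second term (4)·7^k is divisible by 4 since 4 | 4. Hence 4 | h(k+1).
Hence, by induction on r, the claim holds for every r ≥ 1.
Therefore the largest such d is 4.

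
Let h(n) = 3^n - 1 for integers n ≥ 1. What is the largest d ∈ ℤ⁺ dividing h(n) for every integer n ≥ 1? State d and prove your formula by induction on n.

Computing the first values: h(1) = 2 and h(2) = 8; gcd(2, 8) = 2, so d ≤ 2.
We prove 2 | 3^n - 1 for all n ≥ 1 by induction on n.
For the base case n = 1: h(1) = 2 = 2·(1), so 2 | h(1).
Inductive step: suppose the statement holds for some r ≥ 1, i.e. 2 | h(r). Then
3^{r+1} − 1^{r+1} = 3·3^r − 1·1^r = 3·(3^r − 1^r) + (2)·1^r. The first term is divisible by 2 by the inductive hypothesis, and the second term (2)·1^r is divisible by 2 since 2 | 2. Hence 2 | h(r+1).
By induction, the statement is established for all n ≥ 1.
Therefore the largest such d is 2.

d = 2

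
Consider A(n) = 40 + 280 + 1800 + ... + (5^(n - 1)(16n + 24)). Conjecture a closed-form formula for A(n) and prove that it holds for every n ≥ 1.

A(n) = 5^n(4n + 5) - 5

We claim A(n) = 5^n(4n + 5) - 5 for all n ≥ 1.
Base step (n = 1): A(1) = 40, and the closed form gives 40. They agree.
For the inductive step, assume it holds for an arbitrary r ≥ 1, so A(r) = 5^r(4r + 5) - 5.
Then A(r+1) = A(r) + (5^r(16r + 40)) = (5^r(4r + 5) - 5) + (5^r(16r + 40)).
Simplifying, A(r+1) = 20·5^r·r + 45·5^r - 5 = 5^(r+1)(4(r+1) + 5) - 5,
which is the closed form with n = r+1.
By induction, the statement is established for all n ≥ 1.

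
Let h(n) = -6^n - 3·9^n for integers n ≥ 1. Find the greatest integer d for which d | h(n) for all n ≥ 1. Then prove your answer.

Computing the first values: h(1) = -33 and h(2) = -279; gcd(-33, -279) = 3, so d ≤ 3.
We prove 3 | -6^n - 3·9^n for all n ≥ 1 by induction on n.
For the base case n = 1: h(1) = -33 = 3·(-11), so 3 | h(1).
Suppose the result is true for n = i, i.e. 3 | h(i). Then
h(i+1) − 9·h(i) = (-6^(i+1) - 3·9^(i+1)) − 9·(-6^i - 3·9^i) = (-1)·6^i·(6 − 9) = (3)·6^i. Since 3 | h(i) by the inductive hypothesis, 3 | 9·h(i); and 3 | 3 since 3 = 3·1. Therefore 3 | h(i+1).
This completes the induction.
Therefore the largest such d is 3.

d = 3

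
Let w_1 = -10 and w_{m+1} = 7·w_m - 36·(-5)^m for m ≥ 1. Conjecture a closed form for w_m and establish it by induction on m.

w_m = 3(-5)^m + 5·7^(m - 1)

Computing the first terms: w_1 = -10, w_2 = 110, w_3 = -130. This suggests w_m = 3(-5)^m + 5·7^(m - 1).
Base case (m = 1): the formula gives -10 = -10 = w_1.
Inductive step: suppose the statement holds for some k ≥ 1, so w_k = 3(-5)^k + 5·7^(k - 1).
Then w_{k+1} = 7·w_k - 36·(-5)^k = 7·(3(-5)^k + 5·7^(k - 1)) - 36·(-5)^k = 3(-5)^(k + 1) + 5·7^k = 3(-5)^(k+1) + 5·7^((k+1) - 1),
which is the claimed formula at m = k+1.
This completes the induction.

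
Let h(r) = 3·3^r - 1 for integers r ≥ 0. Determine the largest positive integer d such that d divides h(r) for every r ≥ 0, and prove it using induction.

d = 2

Computing the first values: h(0) = 2 and h(1) = 8; gcd(2, 8) = 2, so d ≤ 2.
We prove 2 | 3·3^r - 1 for all r ≥ 0 by induction on r.
Base step (r = 0): h(0) = 2 = 2·(1), so 2 | h(0).
For the inductive step, assume it holds for an arbitrary m ≥ 0, i.e. 2 | h(m). Then
h(m+1) = 3·3^(m+1) - 1 = 3·(3·3^m - 1) + 2 = 3·h(m) + 2. The first term is divisible by 2 by the inductive hypothesis, and 2 is divisible by 2. Hence 2 | h(m+1).
This completes the induction.
Therefore the largest such d is 2.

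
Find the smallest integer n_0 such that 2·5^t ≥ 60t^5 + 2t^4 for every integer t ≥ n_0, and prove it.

n_0 = 9

At t = 8: 781250 < 1974272, so the inequality fails and n_0 ≥ 9. We prove 2·5^t ≥ 60t^5 + 2t^4 for all t ≥ 9.
Base step (t = 9): 2·5^t = 3906250 and 60t^5 + 2t^4 = 3556062, so 3906250 ≥ 3556062.
Inductive step: suppose the statement holds for some m ≥ 9, so 2·5^m ≥ 60m^5 + 2m^4.
Then 2·5^(m + 1) = 5·(2·5^m) ≥ 5·(60m^5 + 2m^4).
Also, for m ≥ 9 we have 5·(60m^5 + 2m^4) ≥ 60(m+1)^5 + 2(m+1)^4, since 5·(60m^5 + 2m^4) − (60(m+1)^5 + 2(m+1)^4) = 240m^5 - 292m^4 - 608m^3 - 612m^2 - 308m - 62, which is nonnegative for all m ≥ 9.
Combining, 2·5^(m + 1) ≥ 60(m+1)^5 + 2(m+1)^4.
By the principle of mathematical induction, the result holds for all t ≥ 9.
Hence the smallest such n_0 is 9.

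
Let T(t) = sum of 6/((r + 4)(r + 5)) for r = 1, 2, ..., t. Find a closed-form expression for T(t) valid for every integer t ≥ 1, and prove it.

We claim T(t) = 6t/(5(t + 5)) for all t ≥ 1.
For the base case t = 1: T(1) = 1/5, and the closed form gives 1/5. They agree.
Inductive step: assume the claim holds for t = r, so T(r) = 6r/(5(r + 5)).
Then T(r+1) = T(r) + (6/((r + 5)(r + 6))) = (6r/(5(r + 5))) + (6/((r + 5)(r + 6))).
Simplifying, T(r+1) = 6(r + 1)/(5(r + 6)) = 6(r+1)/(5((r+1) + 5)),
which is the closed form with t = r+1.
By the principle of mathematical induction, the result holds for all t ≥ 1.

T(t) = 6t/(5(t + 5))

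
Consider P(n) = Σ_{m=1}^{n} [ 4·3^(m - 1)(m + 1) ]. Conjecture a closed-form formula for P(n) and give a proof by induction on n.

P(n) = 3^n(2n + 1) - 1

We claim P(n) = 3^n(2n + 1) - 1 for all n ≥ 1.
Base case (n = 1): P(1) = 8, and the closed form gives 8. They agree.
Inductive step: assume the claim holds for n = m, so P(m) = 3^m(2m + 1) - 1.
Then P(m+1) = P(m) + (4·3^m(m + 2)) = (3^m(2m + 1) - 1) + (4·3^m(m + 2)).
Simplifying, P(m+1) = 6·3^m·m + 9·3^m - 1 = 3^(m+1)(2(m+1) + 1) - 1,
which is the closed form with n = m+1.
By induction, the statement is established for all n ≥ 1.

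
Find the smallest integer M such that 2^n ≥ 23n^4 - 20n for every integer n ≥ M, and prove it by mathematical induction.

M = 23

At n = 22: 4194304 < 5387448, so the inequality fails and M ≥ 23. We prove 2^n ≥ 23n^4 - 20n for all n ≥ 23.
Base case (n = 23): 2^n = 8388608 and 23n^4 - 20n = 6435883, so 8388608 ≥ 6435883.
Suppose the result is true for n = i, so 2^i ≥ 23i^4 - 20i.
Then 2^(i + 1) = 2·(2^i) ≥ 2·(23i^4 - 20i).
Also, for i ≥ 23 we have 2·(23i^4 - 20i) ≥ 23(i+1)^4 - 20(i+1), since 2·(23i^4 - 20i) − (23(i+1)^4 - 20(i+1)) = 23i^4 - 92i^3 - 138i^2 - 112i - 3, which is nonnegative for all i ≥ 23.
Combining, 2^(i + 1) ≥ 23(i+1)^4 - 20(i+1).
By induction, the statement is established for all n ≥ 23.
Hence the smallest such M is 23.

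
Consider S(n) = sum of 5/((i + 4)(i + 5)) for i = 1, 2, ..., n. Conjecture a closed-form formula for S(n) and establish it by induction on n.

S(n) = n/(n + 5)

We claim S(n) = n/(n + 5) for all n ≥ 1.
When n = 1: S(1) = 1/6, and the closed form gives 1/6. They agree.
Suppose the result is true for n = i, so S(i) = i/(i + 5).
Then S(i+1) = S(i) + (5/((i + 5)(i + 6))) = (i/(i + 5)) + (5/((i + 5)(i + 6))).
Simplifying, S(i+1) = (i + 1)/(i + 6) = (i+1)/((i+1) + 5),
which is the closed form with n = i+1.
By induction, the statement is established for all n ≥ 1.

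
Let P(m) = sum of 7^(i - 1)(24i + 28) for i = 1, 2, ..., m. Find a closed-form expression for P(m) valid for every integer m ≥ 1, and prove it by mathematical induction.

P(m) = 4·7^m(m + 1) - 4

We claim P(m) = 4·7^m(m + 1) - 4 for all m ≥ 1.
Base step (m = 1): P(1) = 52, and the closed form gives 52. They agree.
Inductive step: suppose the statement holds for some i ≥ 1, so P(i) = 4·7^i(i + 1) - 4.
Then P(i+1) = P(i) + (7^i(24i + 52)) = (4·7^i(i + 1) - 4) + (7^i(24i + 52)).
Simplifying, P(i+1) = 28·7^i·i + 56·7^i - 4 = 4·7^(i+1)((i+1) + 1) - 4,
which is the closed form with m = i+1.
By induction, the statement is established for all m ≥ 1.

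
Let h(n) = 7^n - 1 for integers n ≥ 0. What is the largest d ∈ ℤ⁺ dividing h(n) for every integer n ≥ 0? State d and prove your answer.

Computing the first values: h(0) = 0 and h(1) = 6; gcd(0, 6) = 6, so d ≤ 6.
We prove 6 | 7^n - 1 for all n ≥ 0 by induction on n.
When n = 0: h(0) = 0 = 6·(0), so 6 | h(0).
For the inductive step, assume it holds for an arbitrary p ≥ 0, i.e. 6 | h(p). Then
h(p+1) = 7^(p+1) - 1 = 7·(7^p - 1) + 6 = 7·h(p) + 6. The first term is divisible by 6 by the inductive hypothesis, and 6 is divisible by 6. Hence 6 | h(p+1).
By induction, the statement is established for all n ≥ 0.
Therefore the largest such d is 6.

d = 6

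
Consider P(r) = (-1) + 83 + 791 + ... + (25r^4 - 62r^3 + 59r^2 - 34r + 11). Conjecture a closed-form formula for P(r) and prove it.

P(r) = r(5r^4 - 3r^3 - 3r^2 - 3r + 3)

We claim P(r) = r(5r^4 - 3r^3 - 3r^2 - 3r + 3) for all r ≥ 1.
Base step (r = 1): P(1) = -1, and the closed form gives -1. They agree.
For the inductive step, assume it holds for an arbitrary p ≥ 1, so P(p) = p(5p^4 - 3p^3 - 3p^2 - 3p + 3).
Then P(p+1) = P(p) + (25p^4 + 38p^3 + 23p^2 - 2p - 1) = (p(5p^4 - 3p^3 - 3p^2 - 3p + 3)) + (25p^4 + 38p^3 + 23p^2 - 2p - 1).
Simplifying, P(p+1) = (p + 1)(5p^4 + 17p^3 + 18p^2 + 2p - 1) = (p+1)(5(p+1)^4 - 3(p+1)^3 - 3(p+1)^2 - 3(p+1) + 3),
which is the closed form with r = p+1.
Hence, by induction on r, the claim holds for every r ≥ 1.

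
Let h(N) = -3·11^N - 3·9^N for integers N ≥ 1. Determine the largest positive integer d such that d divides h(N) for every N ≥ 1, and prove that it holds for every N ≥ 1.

Computing the first values: h(1) = -60 and h(2) = -606; gcd(-60, -606) = 6, so d ≤ 6.
We prove 6 | -3·11^N - 3·9^N for all N ≥ 1 by induction on N.
For the base case N = 1: h(1) = -60 = 6·(-10), so 6 | h(1).
For the inductive step, assume it holds for an arbitrary k ≥ 1, i.e. 6 | h(k). Then
h(k+1) − 11·h(k) = (-3·11^(k+1) - 3·9^(k+1)) − 11·(-3·11^k - 3·9^k) = (-3)·9^k·(9 − 11) = (6)·9^k. Since 6 | h(k) by the inductive hypothesis, 6 | 11·h(k); and 6 | 6 since 6 = 6·1. Therefore 6 | h(k+1).
By induction, the statement is established for all N ≥ 1.
Therefore the largest such d is 6.

d = 6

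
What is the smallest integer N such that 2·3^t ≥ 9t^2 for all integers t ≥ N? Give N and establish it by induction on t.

At t = 3: 54 < 81, so the inequality fails and N ≥ 4. We prove 2·3^t ≥ 9t^2 for all t ≥ 4.
Base case (t = 4): 2·3^t = 162 and 9t^2 = 144, so 162 ≥ 144.
Suppose the result is true for t = j, so 2·3^j ≥ 9j^2.
Then 2·3^(j + 1) = 3·(2·3^j) ≥ 3·(9j^2).
Also, for j ≥ 4 we have 3·(9j^2) ≥ 9(j+1)^2, since 3 ≥ (1 + 1/j)^2 for all j ≥ 4.
Combining, 2·3^(j + 1) ≥ 9(j+1)^2.
By induction, the statement is established for all t ≥ 4.
Hence the smallest such N is 4.

N = 4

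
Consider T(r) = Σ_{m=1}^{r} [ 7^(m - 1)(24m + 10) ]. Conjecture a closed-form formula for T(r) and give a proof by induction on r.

T(r) = 7^r(4r + 1) - 1

We claim T(r) = 7^r(4r + 1) - 1 for all r ≥ 1.
Base step (r = 1): T(1) = 34, and the closed form gives 34. They agree.
For the inductive step, assume it holds for an arbitrary m ≥ 1, so T(m) = 7^m(4m + 1) - 1.
Then T(m+1) = T(m) + (7^m(24m + 34)) = (7^m(4m + 1) - 1) + (7^m(24m + 34)).
Simplifying, T(m+1) = 28·7^m·m + 35·7^m - 1 = 7^(m+1)(4(m+1) + 1) - 1,
which is the closed form with r = m+1.
Hence, by induction on r, the claim holds for every r ≥ 1.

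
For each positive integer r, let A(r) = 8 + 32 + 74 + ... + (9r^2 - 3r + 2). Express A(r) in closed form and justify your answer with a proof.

A(r) = r(3r^2 + 3r + 2)

We claim A(r) = r(3r^2 + 3r + 2) for all r ≥ 1.
Base case (r = 1): A(1) = 8, and the closed form gives 8. They agree.
Suppose the result is true for r = m, so A(m) = m(3m^2 + 3m + 2).
Then A(m+1) = A(m) + (9m^2 + 15m + 8) = (m(3m^2 + 3m + 2)) + (9m^2 + 15m + 8).
Simplifying, A(m+1) = (m + 1)(3m^2 + 9m + 8) = (m+1)(3(m+1)^2 + 3(m+1) + 2),
which is the closed form with r = m+1.
By induction, the statement is established for all r ≥ 1.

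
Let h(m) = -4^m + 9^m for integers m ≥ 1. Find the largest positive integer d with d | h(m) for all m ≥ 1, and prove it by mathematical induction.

Computing the first values: h(1) = 5 and h(2) = 65; gcd(5, 65) = 5, so d ≤ 5.
We prove 5 | -4^m + 9^m for all m ≥ 1 by induction on m.
Base step (m = 1): h(1) = 5 = 5·(1), so 5 | h(1).
Inductive step: assume the claim holds for m = k, i.e. 5 | h(k). Then
9^{k+1} − 4^{k+1} = 9·9^k − 4·4^k = 9·(9^k − 4^k) + (5)·4^k. The first term is divisible by 5 by the inductive hypothesis, and the second term (5)·4^k is divisible by 5 since 5 | 5. Hence 5 | h(k+1).
Hence, by induction on m, the claim holds for every m ≥ 1.
Therefore the largest such d is 5.

d = 5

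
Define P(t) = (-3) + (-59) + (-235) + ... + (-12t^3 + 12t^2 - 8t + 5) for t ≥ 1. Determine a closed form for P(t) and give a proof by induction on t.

We claim P(t) = -t(3t^3 + 2t^2 + t - 3) for all t ≥ 1.
Base case (t = 1): P(1) = -3, and the closed form gives -3. They agree.
Suppose the result is true for t = k, so P(k) = k(-3k^3 - 2k^2 - k + 3).
Then P(k+1) = P(k) + (-12k^3 - 24k^2 - 20k - 3) = (k(-3k^3 - 2k^2 - k + 3)) + (-12k^3 - 24k^2 - 20k - 3).
Simplifying, P(k+1) = -(k + 1)(3k^3 + 11k^2 + 14k + 3) = -(k+1)(3(k+1)^3 + 2(k+1)^2 + (k+1) - 3),
which is the closed form with t = k+1.
By induction, the statement is established for all t ≥ 1.

P(t) = -t(3t^3 + 2t^2 + t - 3)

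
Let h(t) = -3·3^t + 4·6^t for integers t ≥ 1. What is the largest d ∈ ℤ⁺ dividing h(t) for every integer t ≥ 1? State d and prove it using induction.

Computing the first values: h(1) = 15 and h(2) = 117; gcd(15, 117) = 3, so d ≤ 3.
We prove 3 | -3·3^t + 4·6^t for all t ≥ 1 by induction on t.
When t = 1: h(1) = 15 = 3·(5), so 3 | h(1).
Inductive step: assume the claim holds for t = i, i.e. 3 | h(i). Then
h(i+1) − 6·h(i) = (-3·3^(i+1) + 4·6^(i+1)) − 6·(-3·3^i + 4·6^i) = (-3)·3^i·(3 − 6) = (9)·3^i. Since 3 | h(i) by the inductive hypothesis, 3 | 6·h(i); and 3 | 9 since 9 = 3·3. Therefore 3 | h(i+1).
This completes the induction.
Therefore the largest such d is 3.

d = 3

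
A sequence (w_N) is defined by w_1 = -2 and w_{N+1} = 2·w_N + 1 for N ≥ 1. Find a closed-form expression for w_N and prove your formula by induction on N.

Computing the first terms: w_1 = -2, w_2 = -3, w_3 = -5. This suggests w_N = -2^(N - 1) - 1.
Base step (N = 1): the formula gives -2 = -2 = w_1.
Inductive step: suppose the statement holds for some k ≥ 1, so w_k = -2^(k - 1) - 1.
Then w_{k+1} = 2·w_k + 1 = 2·(-2^(k - 1) - 1) + 1 = -2^k - 1 = -2^((k+1) - 1) - 1,
which is the claimed formula at N = k+1.
Hence, by induction on N, the claim holds for every N ≥ 1.

w_N = -2^(N - 1) - 1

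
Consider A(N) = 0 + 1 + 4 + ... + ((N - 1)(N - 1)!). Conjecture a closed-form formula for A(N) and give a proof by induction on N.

A(N) = N! - 1

We claim A(N) = N! - 1 for all N ≥ 1.
When N = 1: A(1) = 0, and the closed form gives 0. They agree.
For the inductive step, assume it holds for an arbitrary r ≥ 1, so A(r) = r! - 1.
Then A(r+1) = A(r) + (r·r!) = (r! - 1) + (r·r!).
Simplifying, A(r+1) = (r+1)! - 1,
which is the closed form with N = r+1.
By induction, the statement is established for all N ≥ 1.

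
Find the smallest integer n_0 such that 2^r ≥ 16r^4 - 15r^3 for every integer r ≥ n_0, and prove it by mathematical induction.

n_0 = 22

At r = 21: 2097152 < 2972781, so the inequality fails and n_0 ≥ 22. We prove 2^r ≥ 16r^4 - 15r^3 for all r ≥ 22.
For the base case r = 22: 2^r = 4194304 and 16r^4 - 15r^3 = 3588376, so 4194304 ≥ 3588376.
Suppose the result is true for r = m, so 2^m ≥ 16m^4 - 15m^3.
Then 2^(m + 1) = 2·(2^m) ≥ 2·(16m^4 - 15m^3).
Also, for m ≥ 22 we have 2·(16m^4 - 15m^3) ≥ 16(m+1)^4 - 15(m+1)^3, since 2·(16m^4 - 15m^3) − (16(m+1)^4 - 15(m+1)^3) = 16m^4 - 79m^3 - 51m^2 - 19m - 1, which is nonnegative for all m ≥ 22.
Combining, 2^(m + 1) ≥ 16(m+1)^4 - 15(m+1)^3.
By induction, the statement is established for all r ≥ 22.
Hence the smallest such n_0 is 22.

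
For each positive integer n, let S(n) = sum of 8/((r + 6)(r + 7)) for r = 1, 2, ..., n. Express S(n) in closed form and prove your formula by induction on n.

We claim S(n) = 8n/(7(n + 7)) for all n ≥ 1.
For the base case n = 1: S(1) = 1/7, and the closed form gives 1/7. They agree.
Suppose the result is true for n = r, so S(r) = 8r/(7(r + 7)).
Then S(r+1) = S(r) + (8/((r + 7)(r + 8))) = (8r/(7(r + 7))) + (8/((r + 7)(r + 8))).
Simplifying, S(r+1) = 8(r + 1)/(7(r + 8)) = 8(r+1)/(7((r+1) + 7)),
which is the closed form with n = r+1.
This completes the induction.

S(n) = 8n/(7(n + 7))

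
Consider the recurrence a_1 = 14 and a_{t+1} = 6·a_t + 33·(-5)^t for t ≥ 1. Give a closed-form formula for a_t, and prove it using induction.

Computing the first terms: a_1 = 14, a_2 = -81, a_3 = 339. This suggests a_t = -3(-5)^t - 6^(t - 1).
For the base case t = 1: the formula gives 14 = 14 = a_1.
Suppose the result is true for t = r, so a_r = -3(-5)^r - 6^(r - 1).
Then a_{r+1} = 6·a_r + 33·(-5)^r = 6·(-3(-5)^r - 6^(r - 1)) + 33·(-5)^r = -3(-5)^(r + 1) - 6^r = -3(-5)^(r+1) - 6^((r+1) - 1),
which is the claimed formula at t = r+1.
By the principle of mathematical induction, the result holds for all t ≥ 1.

a_t = -3(-5)^t - 6^(t - 1)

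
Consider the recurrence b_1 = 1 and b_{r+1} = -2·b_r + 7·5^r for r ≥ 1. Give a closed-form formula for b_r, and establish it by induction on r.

Computing the first terms: b_1 = 1, b_2 = 33, b_3 = 109. This suggests b_r = -(-2)^(r + 1) + 5^r.
Base case (r = 1): the formula gives 1 = 1 = b_1.
Inductive step: assume the claim holds for r = m, so b_m = -(-2)^(m + 1) + 5^m.
Then b_{m+1} = -2·b_m + 7·5^m = -2·(-(-2)^(m + 1) + 5^m) + 7·5^m = -(-2)^(m + 2) + 5^(m + 1) = -(-2)^((m+1) + 1) + 5^(m+1),
which is the claimed formula at r = m+1.
This completes the induction.

b_r = -(-2)^(r + 1) + 5^r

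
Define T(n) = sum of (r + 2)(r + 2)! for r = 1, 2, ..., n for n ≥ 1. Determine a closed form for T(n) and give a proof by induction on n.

T(n) = (n + 3)! - 6

We claim T(n) = (n + 3)! - 6 for all n ≥ 1.
Base case (n = 1): T(1) = 18, and the closed form gives 18. They agree.
Inductive step: assume the claim holds for n = r, so T(r) = (r + 3)! - 6.
Then T(r+1) = T(r) + ((r + 3)(r + 3)!) = ((r + 3)! - 6) + ((r + 3)(r + 3)!).
Simplifying, T(r+1) = ((r+1) + 3)! - 6,
which is the closed form with n = r+1.
By the principle of mathematical induction, the result holds for all n ≥ 1.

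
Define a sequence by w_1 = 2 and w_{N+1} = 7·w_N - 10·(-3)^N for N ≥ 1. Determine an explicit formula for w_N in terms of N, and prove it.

Computing the first terms: w_1 = 2, w_2 = 44, w_3 = 218. This suggests w_N = (-3)^N + 5·7^(N - 1).
Base case (N = 1): the formula gives 2 = 2 = w_1.
Inductive step: suppose the statement holds for some j ≥ 1, so w_j = (-3)^j + 5·7^(j - 1).
Then w_{j+1} = 7·w_j - 10·(-3)^j = 7·((-3)^j + 5·7^(j - 1)) - 10·(-3)^j = (-3)^(j + 1) + 5·7^j = (-3)^(j+1) + 5·7^((j+1) - 1),
which is the claimed formula at N = j+1.
By induction, the statement is established for all N ≥ 1.

w_N = (-3)^N + 5·7^(N - 1)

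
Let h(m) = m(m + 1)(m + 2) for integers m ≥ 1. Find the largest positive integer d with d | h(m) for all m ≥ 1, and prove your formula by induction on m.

Computing the first values: h(1) = 6 and h(2) = 24; gcd(6, 24) = 6, so d ≤ 6.
We prove 6 | m(m + 1)(m + 2) for all m ≥ 1 by induction on m.
When m = 1: h(1) = 6 = 6·(1), so 6 | h(1).
Suppose the result is true for m = j, i.e. 6 | h(j). Then
h(j+1) − h(j) = (j+1)·(j+2)·(j+3) − j·(j+1)·(j+2) = (j+1)·(j+2)·[(j+3) − j] = 3·(j+1)·(j+2). The product of 2 consecutive integers is divisible by (2)! = 2, so h(j+1) − h(j) is divisible by 3·2 = 6. By the inductive hypothesis 6 | h(j), hence 6 | h(j+1).
This completes the induction.
Therefore the largest such d is 6.

d = 6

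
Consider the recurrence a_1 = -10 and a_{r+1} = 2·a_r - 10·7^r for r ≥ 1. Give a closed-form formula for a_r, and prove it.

Computing the first terms: a_1 = -10, a_2 = -90, a_3 = -670. This suggests a_r = 2^(r + 1) - 2·7^r.
For the base case r = 1: the formula gives -10 = -10 = a_1.
Suppose the result is true for r = m, so a_m = 2^(m + 1) - 2·7^m.
Then a_{m+1} = 2·a_m - 10·7^m = 2·(2^(m + 1) - 2·7^m) - 10·7^m = 2^(m + 2) - 2·7^(m + 1) = 2^((m+1) + 1) - 2·7^(m+1),
which is the claimed formula at r = m+1.
Hence, by induction on r, the claim holds for every r ≥ 1.

a_r = 2^(r + 1) - 2·7^r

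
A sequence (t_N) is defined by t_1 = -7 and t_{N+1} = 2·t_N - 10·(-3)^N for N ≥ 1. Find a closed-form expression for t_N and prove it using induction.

t_N = 2(-3)^N - 2^(N - 1)

Computing the first terms: t_1 = -7, t_2 = 16, t_3 = -58. This suggests t_N = 2(-3)^N - 2^(N - 1).
Base step (N = 1): the formula gives -7 = -7 = t_1.
Suppose the result is true for N = i, so t_i = 2(-3)^i - 2^(i - 1).
Then t_{i+1} = 2·t_i - 10·(-3)^i = 2·(2(-3)^i - 2^(i - 1)) - 10·(-3)^i = 2(-3)^(i + 1) - 2^i = 2(-3)^(i+1) - 2^((i+1) - 1),
which is the claimed formula at N = i+1.
This completes the induction.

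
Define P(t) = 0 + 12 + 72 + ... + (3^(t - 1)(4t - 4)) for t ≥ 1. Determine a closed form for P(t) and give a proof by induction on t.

We claim P(t) = 3^t(2t - 3) + 3 for all t ≥ 1.
Base step (t = 1): P(1) = 0, and the closed form gives 0. They agree.
Inductive step: assume the claim holds for t = j, so P(j) = 3^j(2j - 3) + 3.
Then P(j+1) = P(j) + (4·3^j·j) = (3^j(2j - 3) + 3) + (4·3^j·j).
Simplifying, P(j+1) = 6·3^j·j - 3·3^j + 3 = 3^(j+1)(2(j+1) - 3) + 3,
which is the closed form with t = j+1.
By induction, the statement is established for all t ≥ 1.

P(t) = 3^t(2t - 3) + 3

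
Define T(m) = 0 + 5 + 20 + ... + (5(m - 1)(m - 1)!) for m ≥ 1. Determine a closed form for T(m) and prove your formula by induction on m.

T(m) = 5m! - 5

We claim T(m) = 5m! - 5 for all m ≥ 1.
For the base case m = 1: T(1) = 0, and the closed form gives 0. They agree.
Inductive step: suppose the statement holds for some i ≥ 1, so T(i) = 5i! - 5.
Then T(i+1) = T(i) + (5i·i!) = (5i! - 5) + (5i·i!).
Simplifying, T(i+1) = 5(i+1)! - 5,
which is the closed form with m = i+1.
This completes the induction.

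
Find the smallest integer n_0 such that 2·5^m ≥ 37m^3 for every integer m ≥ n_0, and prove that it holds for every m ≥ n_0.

At m = 4: 1250 < 2368, so the inequality fails and n_0 ≥ 5. We prove 2·5^m ≥ 37m^3 for all m ≥ 5.
For the base case m = 5: 2·5^m = 6250 and 37m^3 = 4625, so 6250 ≥ 4625.
For the inductive step, assume it holds for an arbitrary r ≥ 5, so 2·5^r ≥ 37r^3.
Then 2·5^(r + 1) = 5·(2·5^r) ≥ 5·(37r^3).
Also, for r ≥ 5 we have 5·(37r^3) ≥ 37(r+1)^3, since 5 ≥ (1 + 1/r)^3 for all r ≥ 5.
Combining, 2·5^(r + 1) ≥ 37(r+1)^3.
This completes the induction.
Hence the smallest such n_0 is 5.

n_0 = 5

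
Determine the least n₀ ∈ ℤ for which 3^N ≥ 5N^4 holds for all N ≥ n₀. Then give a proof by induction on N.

At N = 9: 19683 < 32805, so the inequality fails and n₀ ≥ 10. We prove 3^N ≥ 5N^4 for all N ≥ 10.
Base step (N = 10): 3^N = 59049 and 5N^4 = 50000, so 59049 ≥ 50000.
Suppose the result is true for N = r, so 3^r ≥ 5r^4.
Then 3^(r + 1) = 3·(3^r) ≥ 3·(5r^4).
Also, for r ≥ 10 we have 3·(5r^4) ≥ 5(r+1)^4, since 3 ≥ (1 + 1/r)^4 for all r ≥ 10.
Combining, 3^(r + 1) ≥ 5(r+1)^4.
Hence, by induction on N, the claim holds for every N ≥ 10.
Hence the smallest such n₀ is 10.

n₀ = 10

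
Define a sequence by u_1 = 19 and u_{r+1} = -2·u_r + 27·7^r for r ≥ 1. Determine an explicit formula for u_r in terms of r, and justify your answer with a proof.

u_r = (-2)^r + 3·7^r

Computing the first terms: u_1 = 19, u_2 = 151, u_3 = 1021. This suggests u_r = (-2)^r + 3·7^r.
When r = 1: the formula gives 19 = 19 = u_1.
Inductive step: assume the claim holds for r = k, so u_k = (-2)^k + 3·7^k.
Then u_{k+1} = -2·u_k + 27·7^k = -2·((-2)^k + 3·7^k) + 27·7^k = (-2)^(k + 1) + 3·7^(k + 1),
which is the claimed formula at r = k+1.
This completes the induction.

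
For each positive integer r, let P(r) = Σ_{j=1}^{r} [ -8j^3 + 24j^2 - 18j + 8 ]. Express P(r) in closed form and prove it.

We claim P(r) = -r(2r^3 - 4r^2 - r - 3) for all r ≥ 1.
For the base case r = 1: P(1) = 6, and the closed form gives 6. They agree.
Inductive step: assume the claim holds for r = j, so P(j) = j(-2j^3 + 4j^2 + j + 3).
Then P(j+1) = P(j) + (-8j^3 + 6j + 6) = (j(-2j^3 + 4j^2 + j + 3)) + (-8j^3 + 6j + 6).
Simplifying, P(j+1) = -(j + 1)(2j^3 + 2j^2 - 3j - 6) = -(j+1)(2(j+1)^3 - 4(j+1)^2 - (j+1) - 3),
which is the closed form with r = j+1.
Hence, by induction on r, the claim holds for every r ≥ 1.

P(r) = -r(2r^3 - 4r^2 - r - 3)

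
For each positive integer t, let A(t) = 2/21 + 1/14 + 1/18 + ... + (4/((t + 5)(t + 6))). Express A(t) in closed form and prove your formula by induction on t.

We claim A(t) = 2t/(3(t + 6)) for all t ≥ 1.
For the base case t = 1: A(1) = 2/21, and the closed form gives 2/21. They agree.
For the inductive step, assume it holds for an arbitrary i ≥ 1, so A(i) = 2i/(3(i + 6)).
Then A(i+1) = A(i) + (4/((i + 6)(i + 7))) = (2i/(3(i + 6))) + (4/((i + 6)(i + 7))).
Simplifying, A(i+1) = 2(i + 1)/(3(i + 7)) = 2(i+1)/(3((i+1) + 6)),
which is the closed form with t = i+1.
Hence, by induction on t, the claim holds for every t ≥ 1.

A(t) = 2t/(3(t + 6))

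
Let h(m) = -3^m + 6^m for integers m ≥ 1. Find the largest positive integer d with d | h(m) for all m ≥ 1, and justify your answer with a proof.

d = 3

Computing the first values: h(1) = 3 and h(2) = 27; gcd(3, 27) = 3, so d ≤ 3.
We prove 3 | -3^m + 6^m for all m ≥ 1 by induction on m.
When m = 1: h(1) = 3 = 3·(1), so 3 | h(1).
Inductive step: assume the claim holds for m = p, i.e. 3 | h(p). Then
6^{p+1} − 3^{p+1} = 6·6^p − 3·3^p = 6·(6^p − 3^p) + (3)·3^p. The first term is divisible by 3 by the inductive hypothesis, and the second term (3)·3^p is divisible by 3 since 3 | 3. Hence 3 | h(p+1).
Hence, by induction on m, the claim holds for every m ≥ 1.
Therefore the largest such d is 3.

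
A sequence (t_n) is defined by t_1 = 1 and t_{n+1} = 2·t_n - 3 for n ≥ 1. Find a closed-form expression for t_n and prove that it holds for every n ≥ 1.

Computing the first terms: t_1 = 1, t_2 = -1, t_3 = -5. This suggests t_n = -2^n + 3.
Base step (n = 1): the formula gives 1 = 1 = t_1.
Inductive step: assume the claim holds for n = i, so t_i = -2^i + 3.
Then t_{i+1} = 2·t_i - 3 = 2·(-2^i + 3) - 3 = -2^(i + 1) + 3,
which is the claimed formula at n = i+1.
Hence, by induction on n, the claim holds for every n ≥ 1.

t_n = -2^n + 3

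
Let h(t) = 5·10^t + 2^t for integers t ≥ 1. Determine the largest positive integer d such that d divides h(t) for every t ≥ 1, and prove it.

Computing the first values: h(1) = 52 and h(2) = 504; gcd(52, 504) = 4, so d ≤ 4.
We prove 4 | 5·10^t + 2^t for all t ≥ 1 by induction on t.
Base step (t = 1): h(1) = 52 = 4·(13), so 4 | h(1).
For the inductive step, assume it holds for an arbitrary r ≥ 1, i.e. 4 | h(r). Then
h(r+1) − 10·h(r) = (5·10^(r+1) + 2^(r+1)) − 10·(5·10^r + 2^r) = (1)·2^r·(2 − 10) = (-8)·2^r. Since 4 | h(r) by the inductive hypothesis, 4 | 10·h(r); and 4 | -8 since -8 = 4·-2. Therefore 4 | h(r+1).
By the principle of mathematical induction, the result holds for all t ≥ 1.
Therefore the largest such d is 4.

d = 4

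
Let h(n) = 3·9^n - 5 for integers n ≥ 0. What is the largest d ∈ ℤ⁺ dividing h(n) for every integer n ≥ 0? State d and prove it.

d = 2

Computing the first values: h(0) = -2 and h(1) = 22; gcd(-2, 22) = 2, so d ≤ 2.
We prove 2 | 3·9^n - 5 for all n ≥ 0 by induction on n.
Base step (n = 0): h(0) = -2 = 2·(-1), so 2 | h(0).
Inductive step: assume the claim holds for n = m, i.e. 2 | h(m). Then
h(m+1) = 3·9^(m+1) - 5 = 9·(3·9^m - 5) + 40 = 9·h(m) + 40. The first term is divisible by 2 by the inductive hypothesis, and 40 is divisible by 2. Hence 2 | h(m+1).
Hence, by induction on n, the claim holds for every n ≥ 0.
Therefore the largest such d is 2.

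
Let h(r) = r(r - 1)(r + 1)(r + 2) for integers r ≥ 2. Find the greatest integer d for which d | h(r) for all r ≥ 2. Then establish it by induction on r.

Computing the first values: h(2) = 24 and h(3) = 120; gcd(24, 120) = 24, so d ≤ 24.
We prove 24 | r(r - 1)(r + 1)(r + 2) for all r ≥ 2 by induction on r.
Base step (r = 2): h(2) = 24 = 24·(1), so 24 | h(2).
For the inductive step, assume it holds for an arbitrary i ≥ 2, i.e. 24 | h(i). Then
h(i+1) − h(i) = i·(i+1)·(i+2)·(i+3) − (i-1)·i·(i+1)·(i+2) = i·(i+1)·(i+2)·[(i+3) − (i-1)] = 4·i·(i+1)·(i+2). The product of 3 consecutive integers is divisible by (3)! = 6, so h(i+1) − h(i) is divisible by 4·6 = 24. By the inductive hypothesis 24 | h(i), hence 24 | h(i+1).
By the principle of mathematical induction, the result holds for all r ≥ 2.
Therefore the largest such d is 24.

d = 24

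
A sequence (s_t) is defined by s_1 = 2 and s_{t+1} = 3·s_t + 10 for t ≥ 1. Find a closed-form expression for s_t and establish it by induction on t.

Computing the first terms: s_1 = 2, s_2 = 16, s_3 = 58. This suggests s_t = 7·3^(t - 1) - 5.
When t = 1: the formula gives 2 = 2 = s_1.
Inductive step: assume the claim holds for t = j, so s_j = 7·3^(j - 1) - 5.
Then s_{j+1} = 3·s_j + 10 = 3·(7·3^(j - 1) - 5) + 10 = 7·3^j - 5 = 7·3^((j+1) - 1) - 5,
which is the claimed formula at t = j+1.
By the principle of mathematical induction, the result holds for all t ≥ 1.

s_t = 7·3^(t - 1) - 5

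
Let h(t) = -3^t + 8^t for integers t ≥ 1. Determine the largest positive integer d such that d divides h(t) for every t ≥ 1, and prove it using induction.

d = 5

Computing the first values: h(1) = 5 and h(2) = 55; gcd(5, 55) = 5, so d ≤ 5.
We prove 5 | -3^t + 8^t for all t ≥ 1 by induction on t.
Base case (t = 1): h(1) = 5 = 5·(1), so 5 | h(1).
Suppose the result is true for t = m, i.e. 5 | h(m). Then
8^{m+1} − 3^{m+1} = 8·8^m − 3·3^m = 8·(8^m − 3^m) + (5)·3^m. The first term is divisible by 5 by the inductive hypothesis, and the second term (5)·3^m is divisible by 5 since 5 | 5. Hence 5 | h(m+1).
This completes the induction.
Therefore the largest such d is 5.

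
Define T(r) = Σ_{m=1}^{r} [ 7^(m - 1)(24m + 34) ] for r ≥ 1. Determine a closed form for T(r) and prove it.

We claim T(r) = 7^r(4r + 5) - 5 for all r ≥ 1.
For the base case r = 1: T(1) = 58, and the closed form gives 58. They agree.
Inductive step: assume the claim holds for r = m, so T(m) = 7^m(4m + 5) - 5.
Then T(m+1) = T(m) + (7^m(24m + 58)) = (7^m(4m + 5) - 5) + (7^m(24m + 58)).
Simplifying, T(m+1) = 28·7^m·m + 63·7^m - 5 = 7^(m+1)(4(m+1) + 5) - 5,
which is the closed form with r = m+1.
By the principle of mathematical induction, the result holds for all r ≥ 1.

T(r) = 7^r(4r + 5) - 5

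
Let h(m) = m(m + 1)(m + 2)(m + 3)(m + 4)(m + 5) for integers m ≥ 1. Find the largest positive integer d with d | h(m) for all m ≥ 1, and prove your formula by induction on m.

d = 720

Computing the first values: h(1) = 720 and h(2) = 5040; gcd(720, 5040) = 720, so d ≤ 720.
We prove 720 | m(m + 1)(m + 2)(m + 3)(m + 4)(m + 5) for all m ≥ 1 by induction on m.
For the base case m = 1: h(1) = 720 = 720·(1), so 720 | h(1).
For the inductive step, assume it holds for an arbitrary p ≥ 1, i.e. 720 | h(p). Then
h(p+1) − h(p) = (p+1)·(p+2)·(p+3)·(p+4)·(p+5)·(p+6) − p·(p+1)·(p+2)·(p+3)·(p+4)·(p+5) = (p+1)·(p+2)·(p+3)·(p+4)·(p+5)·[(p+6) − p] = 6·(p+1)·(p+2)·(p+3)·(p+4)·(p+5). The product of 5 consecutive integers is divisible by (5)! = 120, so h(p+1) − h(p) is divisible by 6·120 = 720. By the inductive hypothesis 720 | h(p), hence 720 | h(p+1).
This completes the induction.
Therefore the largest such d is 720.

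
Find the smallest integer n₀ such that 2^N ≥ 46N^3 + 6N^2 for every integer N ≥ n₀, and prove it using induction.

At N = 18: 262144 < 270216, so the inequality fails and n₀ ≥ 19. We prove 2^N ≥ 46N^3 + 6N^2 for all N ≥ 19.
For the base case N = 19: 2^N = 524288 and 46N^3 + 6N^2 = 317680, so 524288 ≥ 317680.
Suppose the result is true for N = p, so 2^p ≥ 46p^3 + 6p^2.
Then 2^(p + 1) = 2·(2^p) ≥ 2·(46p^3 + 6p^2).
Also, for p ≥ 19 we have 2·(46p^3 + 6p^2) ≥ 46(p+1)^3 + 6(p+1)^2, since 2·(46p^3 + 6p^2) − (46(p+1)^3 + 6(p+1)^2) = 46p^3 - 132p^2 - 150p - 52, which is nonnegative for all p ≥ 19.
Combining, 2^(p + 1) ≥ 46(p+1)^3 + 6(p+1)^2.
By the principle of mathematical induction, the result holds for all N ≥ 19.
Hence the smallest such n₀ is 19.

n₀ = 19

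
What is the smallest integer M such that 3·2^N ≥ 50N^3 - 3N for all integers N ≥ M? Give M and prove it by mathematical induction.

M = 17

At N = 16: 196608 < 204752, so the inequality fails and M ≥ 17. We prove 3·2^N ≥ 50N^3 - 3N for all N ≥ 17.
When N = 17: 3·2^N = 393216 and 50N^3 - 3N = 245599, so 393216 ≥ 245599.
Inductive step: suppose the statement holds for some p ≥ 17, so 3·2^p ≥ 50p^3 - 3p.
Then 3·2^(p + 1) = 2·(3·2^p) ≥ 2·(50p^3 - 3p).
Also, for p ≥ 17 we have 2·(50p^3 - 3p) ≥ 50(p+1)^3 - 3(p+1), since 2·(50p^3 - 3p) − (50(p+1)^3 - 3(p+1)) = 50p^3 - 150p^2 - 153p - 47, which is nonnegative for all p ≥ 17.
Combining, 3·2^(p + 1) ≥ 50(p+1)^3 - 3(p+1).
This completes the induction.
Hence the smallest such M is 17.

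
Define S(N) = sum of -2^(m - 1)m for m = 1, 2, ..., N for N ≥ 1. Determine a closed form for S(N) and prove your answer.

S(N) = 2^N(-N + 1) - 1

We claim S(N) = 2^N(-N + 1) - 1 for all N ≥ 1.
Base case (N = 1): S(1) = -1, and the closed form gives -1. They agree.
Inductive step: suppose the statement holds for some m ≥ 1, so S(m) = 2^m(-m + 1) - 1.
Then S(m+1) = S(m) + (2^m(-m - 1)) = (2^m(-m + 1) - 1) + (2^m(-m - 1)).
Simplifying, S(m+1) = -2·2^m·m - 1 = 2^(m+1)(-(m+1) + 1) - 1,
which is the closed form with N = m+1.
By induction, the statement is established for all N ≥ 1.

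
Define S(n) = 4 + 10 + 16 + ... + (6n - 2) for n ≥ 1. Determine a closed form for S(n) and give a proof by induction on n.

S(n) = n(3n + 1)

We claim S(n) = n(3n + 1) for all n ≥ 1.
For the base case n = 1: S(1) = 4, and the closed form gives 4. They agree.
Suppose the result is true for n = k, so S(k) = k(3k + 1).
Then S(k+1) = S(k) + (6k + 4) = (k(3k + 1)) + (6k + 4).
Simplifying, S(k+1) = (k + 1)(3k + 4) = (k+1)(3(k+1) + 1),
which is the closed form with n = k+1.
By induction, the statement is established for all n ≥ 1.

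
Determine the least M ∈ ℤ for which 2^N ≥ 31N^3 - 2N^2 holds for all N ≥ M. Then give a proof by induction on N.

At N = 17: 131072 < 151725, so the inequality fails and M ≥ 18. We prove 2^N ≥ 31N^3 - 2N^2 for all N ≥ 18.
For the base case N = 18: 2^N = 262144 and 31N^3 - 2N^2 = 180144, so 262144 ≥ 180144.
Inductive step: assume the claim holds for N = m, so 2^m ≥ 31m^3 - 2m^2.
Then 2^(m + 1) = 2·(2^m) ≥ 2·(31m^3 - 2m^2).
Also, for m ≥ 18 we have 2·(31m^3 - 2m^2) ≥ 31(m+1)^3 - 2(m+1)^2, since 2·(31m^3 - 2m^2) − (31(m+1)^3 - 2(m+1)^2) = 31m^3 - 95m^2 - 89m - 29, which is nonnegative for all m ≥ 18.
Combining, 2^(m + 1) ≥ 31(m+1)^3 - 2(m+1)^2.
This completes the induction.
Hence the smallest such M is 18.

M = 18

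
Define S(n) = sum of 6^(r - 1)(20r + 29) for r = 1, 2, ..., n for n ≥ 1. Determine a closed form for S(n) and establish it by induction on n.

We claim S(n) = 6^n(4n + 5) - 5 for all n ≥ 1.
For the base case n = 1: S(1) = 49, and the closed form gives 49. They agree.
Inductive step: assume the claim holds for n = r, so S(r) = 6^r(4r + 5) - 5.
Then S(r+1) = S(r) + (6^r(20r + 49)) = (6^r(4r + 5) - 5) + (6^r(20r + 49)).
Simplifying, S(r+1) = 24·6^r·r + 54·6^r - 5 = 6^(r+1)(4(r+1) + 5) - 5,
which is the closed form with n = r+1.
By the principle of mathematical induction, the result holds for all n ≥ 1.

S(n) = 6^n(4n + 5) - 5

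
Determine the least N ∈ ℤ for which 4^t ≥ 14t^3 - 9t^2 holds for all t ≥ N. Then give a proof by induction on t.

At t = 5: 1024 < 1525, so the inequality fails and N ≥ 6. We prove 4^t ≥ 14t^3 - 9t^2 for all t ≥ 6.
For the base case t = 6: 4^t = 4096 and 14t^3 - 9t^2 = 2700, so 4096 ≥ 2700.
Inductive step: suppose the statement holds for some k ≥ 6, so 4^k ≥ 14k^3 - 9k^2.
Then 4^(k + 1) = 4·(4^k) ≥ 4·(14k^3 - 9k^2).
Also, for k ≥ 6 we have 4·(14k^3 - 9k^2) ≥ 14(k+1)^3 - 9(k+1)^2, since 4·(14k^3 - 9k^2) − (14(k+1)^3 - 9(k+1)^2) = 42k^3 - 69k^2 - 24k - 5, which is nonnegative for all k ≥ 6.
Combining, 4^(k + 1) ≥ 14(k+1)^3 - 9(k+1)^2.
This completes the induction.
Hence the smallest such N is 6.

N = 6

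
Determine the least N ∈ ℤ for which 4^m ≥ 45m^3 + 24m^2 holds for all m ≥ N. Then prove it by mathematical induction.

N = 8

At m = 7: 16384 < 16611, so the inequality fails and N ≥ 8. We prove 4^m ≥ 45m^3 + 24m^2 for all m ≥ 8.
Base step (m = 8): 4^m = 65536 and 45m^3 + 24m^2 = 24576, so 65536 ≥ 24576.
For the inductive step, assume it holds for an arbitrary r ≥ 8, so 4^r ≥ 45r^3 + 24r^2.
Then 4^(r + 1) = 4·(4^r) ≥ 4·(45r^3 + 24r^2).
Also, for r ≥ 8 we have 4·(45r^3 + 24r^2) ≥ 45(r+1)^3 + 24(r+1)^2, since 4·(45r^3 + 24r^2) − (45(r+1)^3 + 24(r+1)^2) = 135r^3 - 63r^2 - 183r - 69, which is nonnegative for all r ≥ 8.
Combining, 4^(r + 1) ≥ 45(r+1)^3 + 24(r+1)^2.
Hence, by induction on m, the claim holds for every m ≥ 8.
Hence the smallest such N is 8.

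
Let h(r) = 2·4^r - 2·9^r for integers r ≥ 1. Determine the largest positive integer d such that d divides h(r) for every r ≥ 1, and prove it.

Computing the first values: h(1) = -10 and h(2) = -130; gcd(-10, -130) = 10, so d ≤ 10.
We prove 10 | 2·4^r - 2·9^r for all r ≥ 1 by induction on r.
For the base case r = 1: h(1) = -10 = 10·(-1), so 10 | h(1).
Suppose the result is true for r = m, i.e. 10 | h(m). Then
h(m+1) − 9·h(m) = (2·4^(m+1) - 2·9^(m+1)) − 9·(2·4^m - 2·9^m) = (2)·4^m·(4 − 9) = (-10)·4^m. Since 10 | h(m) by the inductive hypothesis, 10 | 9·h(m); and 10 | -10 since -10 = 10·-1. Therefore 10 | h(m+1).
Hence, by induction on r, the claim holds for every r ≥ 1.
Therefore the largest such d is 10.

d = 10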